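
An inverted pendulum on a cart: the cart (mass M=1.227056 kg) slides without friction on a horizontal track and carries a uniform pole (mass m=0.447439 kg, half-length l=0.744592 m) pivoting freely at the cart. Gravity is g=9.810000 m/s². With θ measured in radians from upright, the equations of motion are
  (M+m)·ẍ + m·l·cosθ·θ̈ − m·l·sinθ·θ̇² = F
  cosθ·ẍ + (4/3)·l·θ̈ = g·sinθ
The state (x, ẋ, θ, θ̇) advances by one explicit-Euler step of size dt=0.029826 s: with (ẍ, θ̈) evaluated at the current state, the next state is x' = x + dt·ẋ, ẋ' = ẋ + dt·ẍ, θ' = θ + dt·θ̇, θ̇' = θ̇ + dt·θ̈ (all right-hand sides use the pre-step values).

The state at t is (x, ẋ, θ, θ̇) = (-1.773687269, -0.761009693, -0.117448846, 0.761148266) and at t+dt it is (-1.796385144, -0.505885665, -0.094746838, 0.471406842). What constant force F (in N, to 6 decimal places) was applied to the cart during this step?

ẍ = (ẋ'−ẋ)/dt = (-0.505885665−-0.761009693)/0.029826 = 8.553746
θ̈ = (θ̇'−θ̇)/dt = (0.471406842−0.761148266)/0.029826 = -9.714391
sinθ=-0.117179, cosθ=0.993111
F = (M+m)·ẍ + m·l·cosθ·θ̈ − m·l·sinθ·θ̇² = 14.323205 + -3.214145 − -0.022617 = 11.131677

F = 11.131677 N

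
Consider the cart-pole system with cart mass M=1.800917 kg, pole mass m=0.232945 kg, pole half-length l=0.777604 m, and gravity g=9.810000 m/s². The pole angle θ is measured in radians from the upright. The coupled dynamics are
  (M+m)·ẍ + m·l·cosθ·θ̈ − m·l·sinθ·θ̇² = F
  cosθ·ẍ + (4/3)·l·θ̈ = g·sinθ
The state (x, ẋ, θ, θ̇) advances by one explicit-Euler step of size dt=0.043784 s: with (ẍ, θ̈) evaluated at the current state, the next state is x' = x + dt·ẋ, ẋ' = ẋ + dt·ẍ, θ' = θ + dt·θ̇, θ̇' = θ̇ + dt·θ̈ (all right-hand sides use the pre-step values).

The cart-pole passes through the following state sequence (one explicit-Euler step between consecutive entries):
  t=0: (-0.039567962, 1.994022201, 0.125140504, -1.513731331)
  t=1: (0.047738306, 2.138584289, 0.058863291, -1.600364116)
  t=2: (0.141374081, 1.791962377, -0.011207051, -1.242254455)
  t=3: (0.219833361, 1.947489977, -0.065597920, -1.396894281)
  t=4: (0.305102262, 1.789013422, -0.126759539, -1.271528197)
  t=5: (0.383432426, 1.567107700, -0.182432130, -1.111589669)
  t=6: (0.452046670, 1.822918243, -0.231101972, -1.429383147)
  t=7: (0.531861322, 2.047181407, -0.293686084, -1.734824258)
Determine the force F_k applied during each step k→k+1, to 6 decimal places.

F_0 = 6.307812 N
F_1 = -14.649663 N
F_2 = 6.588007 N
F_3 = -6.820874 N
F_4 = -9.614606 N
F_5 = 10.630635 N
F_6 = 9.272234 N

step 0→1:
  ẍ = (ẋ'−ẋ)/dt = (2.138584289−1.994022201)/0.043784 = 3.301710
  θ̈ = (θ̇'−θ̇)/dt = (-1.600364116−-1.513731331)/0.043784 = -1.978640
  sinθ=0.124814, cosθ=0.992180
  F = (M+m)·ẍ + m·l·cosθ·θ̈ − m·l·sinθ·θ̇² = 6.715223 + -0.355606 − 0.051805 = 6.307812
step 1→2:
  ẍ = (ẋ'−ẋ)/dt = (1.791962377−2.138584289)/0.043784 = -7.916634
  θ̈ = (θ̇'−θ̇)/dt = (-1.242254455−-1.600364116)/0.043784 = 8.179007
  sinθ=0.058829, cosθ=0.998268
  F = (M+m)·ẍ + m·l·cosθ·θ̈ − m·l·sinθ·θ̇² = -16.101342 + 1.478971 − 0.027292 = -14.649663
step 2→3:
  ẍ = (ẋ'−ẋ)/dt = (1.947489977−1.791962377)/0.043784 = 3.552156
  θ̈ = (θ̇'−θ̇)/dt = (-1.396894281−-1.242254455)/0.043784 = -3.531880
  sinθ=-0.011207, cosθ=0.999937
  F = (M+m)·ẍ + m·l·cosθ·θ̈ − m·l·sinθ·θ̇² = 7.224595 + -0.639721 − -0.003133 = 6.588007
step 3→4:
  ẍ = (ẋ'−ẋ)/dt = (1.789013422−1.947489977)/0.043784 = -3.619508
  θ̈ = (θ̇'−θ̇)/dt = (-1.271528197−-1.396894281)/0.043784 = 2.863285
  sinθ=-0.065551, cosθ=0.997849
  F = (M+m)·ẍ + m·l·cosθ·θ̈ − m·l·sinθ·θ̇² = -7.361581 + 0.517537 − -0.023170 = -6.820874
step 4→5:
  ẍ = (ẋ'−ẋ)/dt = (1.567107700−1.789013422)/0.043784 = -5.068192
  θ̈ = (θ̇'−θ̇)/dt = (-1.111589669−-1.271528197)/0.043784 = 3.652899
  sinθ=-0.126420, cosθ=0.991977
  F = (M+m)·ẍ + m·l·cosθ·θ̈ − m·l·sinθ·θ̇² = -10.308003 + 0.656373 − -0.037024 = -9.614606
step 5→6:
  ẍ = (ẋ'−ẋ)/dt = (1.822918243−1.567107700)/0.043784 = 5.842558
  θ̈ = (θ̇'−θ̇)/dt = (-1.429383147−-1.111589669)/0.043784 = -7.258210
  sinθ=-0.181422, cosθ=0.983405
  F = (M+m)·ẍ + m·l·cosθ·θ̈ − m·l·sinθ·θ̇² = 11.882956 + -1.292927 − -0.040606 = 10.630635
step 6→7:
  ẍ = (ẋ'−ẋ)/dt = (2.047181407−1.822918243)/0.043784 = 5.122035
  θ̈ = (θ̇'−θ̇)/dt = (-1.734824258−-1.429383147)/0.043784 = -6.976090
  sinθ=-0.229050, cosθ=0.973415
  F = (M+m)·ẍ + m·l·cosθ·θ̈ − m·l·sinθ·θ̇² = 10.417512 + -1.230047 − -0.084770 = 9.272234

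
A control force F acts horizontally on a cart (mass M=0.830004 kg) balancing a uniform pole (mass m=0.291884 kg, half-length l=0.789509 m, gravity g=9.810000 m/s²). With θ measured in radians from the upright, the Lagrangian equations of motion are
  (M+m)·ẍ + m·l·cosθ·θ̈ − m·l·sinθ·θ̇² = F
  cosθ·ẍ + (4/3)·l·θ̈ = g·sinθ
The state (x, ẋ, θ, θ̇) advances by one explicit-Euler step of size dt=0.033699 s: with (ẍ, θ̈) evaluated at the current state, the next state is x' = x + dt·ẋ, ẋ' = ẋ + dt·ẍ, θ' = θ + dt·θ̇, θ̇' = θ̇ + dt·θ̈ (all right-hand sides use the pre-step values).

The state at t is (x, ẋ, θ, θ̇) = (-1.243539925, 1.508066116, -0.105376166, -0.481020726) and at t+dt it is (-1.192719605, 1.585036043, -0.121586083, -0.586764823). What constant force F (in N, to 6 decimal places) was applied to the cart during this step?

ẍ = (ẋ'−ẋ)/dt = (1.585036043−1.508066116)/0.033699 = 2.284042
θ̈ = (θ̇'−θ̇)/dt = (-0.586764823−-0.481020726)/0.033699 = -3.137900
sinθ=-0.105181, cosθ=0.994453
F = (M+m)·ẍ + m·l·cosθ·θ̈ − m·l·sinθ·θ̇² = 2.562439 + -0.719102 − -0.005608 = 1.848945

F = 1.848945 N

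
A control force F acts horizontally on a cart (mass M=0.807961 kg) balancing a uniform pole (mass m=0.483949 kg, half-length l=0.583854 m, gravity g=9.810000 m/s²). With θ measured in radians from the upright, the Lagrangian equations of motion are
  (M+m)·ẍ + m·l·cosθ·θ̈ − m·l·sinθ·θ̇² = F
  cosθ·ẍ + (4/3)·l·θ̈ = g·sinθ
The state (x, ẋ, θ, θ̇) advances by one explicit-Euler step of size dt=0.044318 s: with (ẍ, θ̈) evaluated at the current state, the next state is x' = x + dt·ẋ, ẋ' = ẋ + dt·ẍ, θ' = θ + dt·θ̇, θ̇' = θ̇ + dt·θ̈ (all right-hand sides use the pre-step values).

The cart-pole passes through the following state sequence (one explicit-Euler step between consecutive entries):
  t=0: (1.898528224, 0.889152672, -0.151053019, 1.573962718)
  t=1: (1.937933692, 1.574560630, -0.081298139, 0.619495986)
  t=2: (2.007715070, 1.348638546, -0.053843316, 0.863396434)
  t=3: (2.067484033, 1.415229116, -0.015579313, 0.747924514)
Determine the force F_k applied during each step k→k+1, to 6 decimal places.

F_0 = 14.069557 N
F_1 = -5.027143 N
F_2 = 1.217371 N

step 0→1:
  ẍ = (ẋ'−ẋ)/dt = (1.574560630−0.889152672)/0.044318 = 15.465679
  θ̈ = (θ̇'−θ̇)/dt = (0.619495986−1.573962718)/0.044318 = -21.536774
  sinθ=-0.150479, cosθ=0.988613
  F = (M+m)·ẍ + m·l·cosθ·θ̈ − m·l·sinθ·θ̇² = 19.980265 + -6.016042 − -0.105334 = 14.069557
step 1→2:
  ẍ = (ẋ'−ẋ)/dt = (1.348638546−1.574560630)/0.044318 = -5.097750
  θ̈ = (θ̇'−θ̇)/dt = (0.863396434−0.619495986)/0.044318 = 5.503417
  sinθ=-0.081209, cosθ=0.996697
  F = (M+m)·ẍ + m·l·cosθ·θ̈ − m·l·sinθ·θ̇² = -6.585834 + 1.549885 − -0.008806 = -5.027143
step 2→3:
  ẍ = (ẋ'−ẋ)/dt = (1.415229116−1.348638546)/0.044318 = 1.502563
  θ̈ = (θ̇'−θ̇)/dt = (0.747924514−0.863396434)/0.044318 = -2.605531
  sinθ=-0.053817, cosθ=0.998551
  F = (M+m)·ẍ + m·l·cosθ·θ̈ − m·l·sinθ·θ̇² = 1.941176 + -0.735140 − -0.011336 = 1.217371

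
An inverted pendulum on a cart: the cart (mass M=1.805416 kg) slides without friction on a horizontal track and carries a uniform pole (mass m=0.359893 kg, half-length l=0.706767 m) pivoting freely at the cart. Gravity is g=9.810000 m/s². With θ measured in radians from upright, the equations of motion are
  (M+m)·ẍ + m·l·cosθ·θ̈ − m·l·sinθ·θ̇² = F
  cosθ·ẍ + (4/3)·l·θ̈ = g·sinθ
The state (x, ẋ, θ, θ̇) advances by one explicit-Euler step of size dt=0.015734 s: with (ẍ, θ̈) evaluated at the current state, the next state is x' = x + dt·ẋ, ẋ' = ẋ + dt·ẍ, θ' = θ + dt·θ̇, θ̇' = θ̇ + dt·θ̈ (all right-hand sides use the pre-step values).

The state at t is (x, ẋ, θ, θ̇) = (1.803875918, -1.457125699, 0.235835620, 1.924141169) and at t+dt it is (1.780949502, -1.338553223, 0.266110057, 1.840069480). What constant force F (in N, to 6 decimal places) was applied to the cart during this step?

ẍ = (ẋ'−ẋ)/dt = (-1.338553223−-1.457125699)/0.015734 = 7.536067
θ̈ = (θ̇'−θ̇)/dt = (1.840069480−1.924141169)/0.015734 = -5.343313
sinθ=0.233656, cosθ=0.972319
F = (M+m)·ẍ + m·l·cosθ·θ̈ − m·l·sinθ·θ̇² = 16.317913 + -1.321506 − 0.220039 = 14.776368

F = 14.776368 N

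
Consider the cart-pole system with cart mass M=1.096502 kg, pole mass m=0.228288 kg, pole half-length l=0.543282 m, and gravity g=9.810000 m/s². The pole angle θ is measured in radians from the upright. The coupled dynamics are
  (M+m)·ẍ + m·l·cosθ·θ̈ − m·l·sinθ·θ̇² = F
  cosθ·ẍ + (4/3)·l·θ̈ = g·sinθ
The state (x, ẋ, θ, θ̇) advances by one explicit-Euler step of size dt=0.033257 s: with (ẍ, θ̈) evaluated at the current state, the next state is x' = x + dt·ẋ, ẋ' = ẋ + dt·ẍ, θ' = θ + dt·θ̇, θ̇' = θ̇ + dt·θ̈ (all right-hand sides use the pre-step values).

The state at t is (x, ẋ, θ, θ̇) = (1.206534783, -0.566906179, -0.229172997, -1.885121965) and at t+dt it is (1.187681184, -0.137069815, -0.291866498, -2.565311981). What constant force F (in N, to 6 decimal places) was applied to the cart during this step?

ẍ = (ẋ'−ẋ)/dt = (-0.137069815−-0.566906179)/0.033257 = 12.924688
θ̈ = (θ̇'−θ̇)/dt = (-2.565311981−-1.885121965)/0.033257 = -20.452537
sinθ=-0.227172, cosθ=0.973855
F = (M+m)·ẍ + m·l·cosθ·θ̈ − m·l·sinθ·θ̇² = 17.122498 + -2.470300 − -0.100125 = 14.752323

F = 14.752323 N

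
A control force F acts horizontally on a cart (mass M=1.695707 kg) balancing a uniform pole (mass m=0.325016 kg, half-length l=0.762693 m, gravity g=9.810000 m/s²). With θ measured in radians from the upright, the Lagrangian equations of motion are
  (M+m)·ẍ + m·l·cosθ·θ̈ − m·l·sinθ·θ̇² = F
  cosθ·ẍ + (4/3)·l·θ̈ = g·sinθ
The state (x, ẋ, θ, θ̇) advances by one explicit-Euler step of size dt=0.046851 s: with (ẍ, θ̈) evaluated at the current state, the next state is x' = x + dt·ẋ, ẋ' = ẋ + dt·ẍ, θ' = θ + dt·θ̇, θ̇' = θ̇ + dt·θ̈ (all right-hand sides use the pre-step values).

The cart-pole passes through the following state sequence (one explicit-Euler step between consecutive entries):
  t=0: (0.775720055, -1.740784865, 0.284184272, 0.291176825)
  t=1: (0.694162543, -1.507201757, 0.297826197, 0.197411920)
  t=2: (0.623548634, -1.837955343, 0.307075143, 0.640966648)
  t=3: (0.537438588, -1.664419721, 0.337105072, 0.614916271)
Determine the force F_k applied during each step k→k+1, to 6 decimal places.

F_0 = 9.592534 N
F_1 = -12.024994 N
F_2 = 7.322569 N

step 0→1:
  ẍ = (ẋ'−ẋ)/dt = (-1.507201757−-1.740784865)/0.046851 = 4.985659
  θ̈ = (θ̇'−θ̇)/dt = (0.197411920−0.291176825)/0.046851 = -2.001343
  sinθ=0.280375, cosθ=0.959891
  F = (M+m)·ẍ + m·l·cosθ·θ̈ − m·l·sinθ·θ̇² = 10.074636 + -0.476209 − 0.005893 = 9.592534
step 1→2:
  ẍ = (ẋ'−ẋ)/dt = (-1.837955343−-1.507201757)/0.046851 = -7.059691
  θ̈ = (θ̇'−θ̇)/dt = (0.640966648−0.197411920)/0.046851 = 9.467348
  sinθ=0.293443, cosθ=0.955977
  F = (M+m)·ẍ + m·l·cosθ·θ̈ − m·l·sinθ·θ̇² = -14.265680 + 2.243521 − 0.002835 = -12.024994
step 2→3:
  ẍ = (ẋ'−ẋ)/dt = (-1.664419721−-1.837955343)/0.046851 = 3.703990
  θ̈ = (θ̇'−θ̇)/dt = (0.614916271−0.640966648)/0.046851 = -0.556026
  sinθ=0.302272, cosθ=0.953222
  F = (M+m)·ẍ + m·l·cosθ·θ̈ − m·l·sinθ·θ̇² = 7.484737 + -0.131384 − 0.030784 = 7.322569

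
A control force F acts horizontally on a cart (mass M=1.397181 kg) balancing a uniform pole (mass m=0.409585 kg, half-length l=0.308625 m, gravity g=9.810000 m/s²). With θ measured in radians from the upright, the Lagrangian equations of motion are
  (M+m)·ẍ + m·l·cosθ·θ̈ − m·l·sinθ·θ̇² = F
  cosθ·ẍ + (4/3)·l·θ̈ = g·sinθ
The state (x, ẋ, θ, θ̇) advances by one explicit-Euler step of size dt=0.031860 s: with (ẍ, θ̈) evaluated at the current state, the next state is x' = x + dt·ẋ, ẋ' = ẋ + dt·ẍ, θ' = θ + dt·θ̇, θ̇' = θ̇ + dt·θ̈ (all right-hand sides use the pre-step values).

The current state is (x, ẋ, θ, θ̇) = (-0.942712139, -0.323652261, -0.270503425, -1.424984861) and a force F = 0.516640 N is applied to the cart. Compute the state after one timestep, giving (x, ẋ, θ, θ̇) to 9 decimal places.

(-0.953023700, -0.298021421, -0.315903443, -1.687965296)

sinθ=-0.267216589, cosθ=0.963636495
temp = (F + m·l·θ̇²·sinθ)/(M+m) = (0.516640 + -0.068589725)/1.806766 = 0.247984672
θ̈ = (g·sinθ − cosθ·temp)/(l·(4/3 − m·cos²θ/(M+m))) = -8.254250950
ẍ = temp − m·l·θ̈·cosθ/(M+m) = 0.804483360
Euler: x'=-0.942712139+0.031860·-0.323652261=-0.953023700, ẋ'=-0.323652261+0.031860·0.804483360=-0.298021421
       θ'=-0.270503425+0.031860·-1.424984861=-0.315903443, θ̇'=-1.424984861+0.031860·-8.254250950=-1.687965296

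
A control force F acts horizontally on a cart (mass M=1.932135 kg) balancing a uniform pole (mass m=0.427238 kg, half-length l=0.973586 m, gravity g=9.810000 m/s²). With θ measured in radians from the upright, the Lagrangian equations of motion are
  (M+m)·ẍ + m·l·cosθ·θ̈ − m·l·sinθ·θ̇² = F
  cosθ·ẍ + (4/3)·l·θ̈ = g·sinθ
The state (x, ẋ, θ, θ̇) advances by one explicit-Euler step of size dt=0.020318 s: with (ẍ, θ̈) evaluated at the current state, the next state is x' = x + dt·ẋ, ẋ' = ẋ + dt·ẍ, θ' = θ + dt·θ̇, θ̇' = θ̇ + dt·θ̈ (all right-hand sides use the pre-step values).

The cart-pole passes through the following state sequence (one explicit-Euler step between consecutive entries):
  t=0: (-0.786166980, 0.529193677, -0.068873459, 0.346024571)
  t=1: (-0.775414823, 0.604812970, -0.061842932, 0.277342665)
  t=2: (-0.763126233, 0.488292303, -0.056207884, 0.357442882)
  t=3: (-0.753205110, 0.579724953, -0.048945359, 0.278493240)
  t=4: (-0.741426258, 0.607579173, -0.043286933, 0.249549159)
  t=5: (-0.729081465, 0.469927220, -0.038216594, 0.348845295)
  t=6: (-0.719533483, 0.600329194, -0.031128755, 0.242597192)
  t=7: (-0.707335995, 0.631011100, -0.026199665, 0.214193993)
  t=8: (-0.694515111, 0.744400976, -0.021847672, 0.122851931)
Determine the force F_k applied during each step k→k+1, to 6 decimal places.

step 0→1:
  ẍ = (ẋ'−ẋ)/dt = (0.604812970−0.529193677)/0.020318 = 3.721788
  θ̈ = (θ̇'−θ̇)/dt = (0.277342665−0.346024571)/0.020318 = -3.380348
  sinθ=-0.068819, cosθ=0.997629
  F = (M+m)·ẍ + m·l·cosθ·θ̈ − m·l·sinθ·θ̇² = 8.781087 + -1.402732 − -0.003427 = 7.381782
step 1→2:
  ẍ = (ẋ'−ẋ)/dt = (0.488292303−0.604812970)/0.020318 = -5.734849
  θ̈ = (θ̇'−θ̇)/dt = (0.357442882−0.277342665)/0.020318 = 3.942328
  sinθ=-0.061804, cosθ=0.998088
  F = (M+m)·ẍ + m·l·cosθ·θ̈ − m·l·sinθ·θ̇² = -13.530648 + 1.636688 − -0.001977 = -11.891983
step 2→3:
  ẍ = (ẋ'−ẋ)/dt = (0.579724953−0.488292303)/0.020318 = 4.500081
  θ̈ = (θ̇'−θ̇)/dt = (0.278493240−0.357442882)/0.020318 = -3.885699
  sinθ=-0.056178, cosθ=0.998421
  F = (M+m)·ẍ + m·l·cosθ·θ̈ − m·l·sinθ·θ̇² = 10.617370 + -1.613716 − -0.002986 = 9.006640
step 3→4:
  ẍ = (ẋ'−ẋ)/dt = (0.607579173−0.579724953)/0.020318 = 1.370913
  θ̈ = (θ̇'−θ̇)/dt = (0.249549159−0.278493240)/0.020318 = -1.424554
  sinθ=-0.048926, cosθ=0.998802
  F = (M+m)·ẍ + m·l·cosθ·θ̈ − m·l·sinθ·θ̇² = 3.234496 + -0.591838 − -0.001578 = 2.644237
step 4→5:
  ẍ = (ẋ'−ẋ)/dt = (0.469927220−0.607579173)/0.020318 = -6.774877
  θ̈ = (θ̇'−θ̇)/dt = (0.348845295−0.249549159)/0.020318 = 4.887102
  sinθ=-0.043273, cosθ=0.999063
  F = (M+m)·ẍ + m·l·cosθ·θ̈ − m·l·sinθ·θ̇² = -15.984462 + 2.030900 − -0.001121 = -13.952441
step 5→6:
  ẍ = (ẋ'−ẋ)/dt = (0.600329194−0.469927220)/0.020318 = 6.418052
  θ̈ = (θ̇'−θ̇)/dt = (0.242597192−0.348845295)/0.020318 = -5.229260
  sinθ=-0.038207, cosθ=0.999270
  F = (M+m)·ẍ + m·l·cosθ·θ̈ − m·l·sinθ·θ̇² = 15.142578 + -2.173538 − -0.001934 = 12.970974
step 6→7:
  ẍ = (ẋ'−ẋ)/dt = (0.631011100−0.600329194)/0.020318 = 1.510085
  θ̈ = (θ̇'−θ̇)/dt = (0.214193993−0.242597192)/0.020318 = -1.397933
  sinθ=-0.031124, cosθ=0.999516
  F = (M+m)·ẍ + m·l·cosθ·θ̈ − m·l·sinθ·θ̇² = 3.562854 + -0.581193 − -0.000762 = 2.982423
step 7→8:
  ẍ = (ẋ'−ẋ)/dt = (0.744400976−0.631011100)/0.020318 = 5.580760
  θ̈ = (θ̇'−θ̇)/dt = (0.122851931−0.214193993)/0.020318 = -4.495623
  sinθ=-0.026197, cosθ=0.999657
  F = (M+m)·ẍ + m·l·cosθ·θ̈ − m·l·sinθ·θ̇² = 13.167094 + -1.869326 − -0.000500 = 11.298268

F_0 = 7.381782 N
F_1 = -11.891983 N
F_2 = 9.006640 N
F_3 = 2.644237 N
F_4 = -13.952441 N
F_5 = 12.970974 N
F_6 = 2.982423 N
F_7 = 11.298268 N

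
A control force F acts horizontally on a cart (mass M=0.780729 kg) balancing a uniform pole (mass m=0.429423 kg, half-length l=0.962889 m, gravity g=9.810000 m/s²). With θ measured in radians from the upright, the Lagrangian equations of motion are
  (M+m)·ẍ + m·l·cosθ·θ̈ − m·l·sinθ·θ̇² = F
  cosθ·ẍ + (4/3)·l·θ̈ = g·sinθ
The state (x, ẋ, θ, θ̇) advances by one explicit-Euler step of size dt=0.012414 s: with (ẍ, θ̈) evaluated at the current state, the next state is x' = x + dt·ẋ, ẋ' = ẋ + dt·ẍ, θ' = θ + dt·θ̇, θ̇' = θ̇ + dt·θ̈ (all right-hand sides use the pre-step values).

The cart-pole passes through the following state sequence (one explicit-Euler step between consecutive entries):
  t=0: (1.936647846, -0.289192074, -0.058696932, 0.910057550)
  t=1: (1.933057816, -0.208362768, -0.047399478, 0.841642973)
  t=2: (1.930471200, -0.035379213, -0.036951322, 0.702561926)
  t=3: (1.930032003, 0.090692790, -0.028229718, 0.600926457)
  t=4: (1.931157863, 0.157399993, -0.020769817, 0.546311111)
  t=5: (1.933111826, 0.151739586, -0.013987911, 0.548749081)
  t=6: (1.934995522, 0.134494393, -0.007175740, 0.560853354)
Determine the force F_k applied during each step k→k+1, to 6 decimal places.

step 0→1:
  ẍ = (ẋ'−ẋ)/dt = (-0.208362768−-0.289192074)/0.012414 = 6.511141
  θ̈ = (θ̇'−θ̇)/dt = (0.841642973−0.910057550)/0.012414 = -5.511082
  sinθ=-0.058663, cosθ=0.998278
  F = (M+m)·ẍ + m·l·cosθ·θ̈ − m·l·sinθ·θ̇² = 7.879470 + -2.274835 − -0.020089 = 5.624725
step 1→2:
  ẍ = (ẋ'−ẋ)/dt = (-0.035379213−-0.208362768)/0.012414 = 13.934554
  θ̈ = (θ̇'−θ̇)/dt = (0.702561926−0.841642973)/0.012414 = -11.203564
  sinθ=-0.047382, cosθ=0.998877
  F = (M+m)·ẍ + m·l·cosθ·θ̈ − m·l·sinθ·θ̇² = 16.862929 + -4.627322 − -0.013878 = 12.249485
step 2→3:
  ẍ = (ẋ'−ẋ)/dt = (0.090692790−-0.035379213)/0.012414 = 10.155631
  θ̈ = (θ̇'−θ̇)/dt = (0.600926457−0.702561926)/0.012414 = -8.187165
  sinθ=-0.036943, cosθ=0.999317
  F = (M+m)·ẍ + m·l·cosθ·θ̈ − m·l·sinθ·θ̇² = 12.289857 + -3.382973 − -0.007540 = 8.914424
step 3→4:
  ẍ = (ẋ'−ẋ)/dt = (0.157399993−0.090692790)/0.012414 = 5.373546
  θ̈ = (θ̇'−θ̇)/dt = (0.546311111−0.600926457)/0.012414 = -4.399496
  sinθ=-0.028226, cosθ=0.999602
  F = (M+m)·ẍ + m·l·cosθ·θ̈ − m·l·sinθ·θ̇² = 6.502808 + -1.818408 − -0.004215 = 4.688614
step 4→5:
  ẍ = (ẋ'−ẋ)/dt = (0.151739586−0.157399993)/0.012414 = -0.455970
  θ̈ = (θ̇'−θ̇)/dt = (0.548749081−0.546311111)/0.012414 = 0.196389
  sinθ=-0.020768, cosθ=0.999784
  F = (M+m)·ẍ + m·l·cosθ·θ̈ − m·l·sinθ·θ̇² = -0.551793 + 0.081187 − -0.002563 = -0.468043
step 5→6:
  ẍ = (ẋ'−ẋ)/dt = (0.134494393−0.151739586)/0.012414 = -1.389173
  θ̈ = (θ̇'−θ̇)/dt = (0.560853354−0.548749081)/0.012414 = 0.975050
  sinθ=-0.013987, cosθ=0.999902
  F = (M+m)·ẍ + m·l·cosθ·θ̈ − m·l·sinθ·θ̇² = -1.681110 + 0.403131 − -0.001742 = -1.276238

F_0 = 5.624725 N
F_1 = 12.249485 N
F_2 = 8.914424 N
F_3 = 4.688614 N
F_4 = -0.468043 N
F_5 = -1.276238 N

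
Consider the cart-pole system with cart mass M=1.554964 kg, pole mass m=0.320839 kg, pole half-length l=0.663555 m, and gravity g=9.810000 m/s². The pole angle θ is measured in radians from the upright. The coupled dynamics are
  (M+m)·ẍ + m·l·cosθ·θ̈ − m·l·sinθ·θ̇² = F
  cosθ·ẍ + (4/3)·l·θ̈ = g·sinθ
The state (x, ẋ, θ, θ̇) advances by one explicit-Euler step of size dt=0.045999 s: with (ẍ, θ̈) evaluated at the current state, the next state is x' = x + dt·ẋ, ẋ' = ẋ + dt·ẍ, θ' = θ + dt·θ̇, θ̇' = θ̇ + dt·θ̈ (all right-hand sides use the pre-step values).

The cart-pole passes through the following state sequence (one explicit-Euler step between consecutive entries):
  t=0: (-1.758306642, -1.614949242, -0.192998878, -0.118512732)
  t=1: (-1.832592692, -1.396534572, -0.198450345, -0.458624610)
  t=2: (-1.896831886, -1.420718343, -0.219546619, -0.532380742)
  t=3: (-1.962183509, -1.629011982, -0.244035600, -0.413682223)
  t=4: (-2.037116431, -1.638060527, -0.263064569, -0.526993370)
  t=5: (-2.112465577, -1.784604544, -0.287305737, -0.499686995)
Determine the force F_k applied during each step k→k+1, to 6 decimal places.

step 0→1:
  ẍ = (ẋ'−ẋ)/dt = (-1.396534572−-1.614949242)/0.045999 = 4.748248
  θ̈ = (θ̇'−θ̇)/dt = (-0.458624610−-0.118512732)/0.045999 = -7.393897
  sinθ=-0.191803, cosθ=0.981433
  F = (M+m)·ẍ + m·l·cosθ·θ̈ − m·l·sinθ·θ̇² = 8.906778 + -1.544893 − -0.000574 = 7.362459
step 1→2:
  ẍ = (ẋ'−ẋ)/dt = (-1.420718343−-1.396534572)/0.045999 = -0.525746
  θ̈ = (θ̇'−θ̇)/dt = (-0.532380742−-0.458624610)/0.045999 = -1.603429
  sinθ=-0.197150, cosθ=0.980373
  F = (M+m)·ẍ + m·l·cosθ·θ̈ − m·l·sinθ·θ̇² = -0.986195 + -0.334661 − -0.008828 = -1.312028
step 2→3:
  ẍ = (ẋ'−ẋ)/dt = (-1.629011982−-1.420718343)/0.045999 = -4.528221
  θ̈ = (θ̇'−θ̇)/dt = (-0.413682223−-0.532380742)/0.045999 = 2.580459
  sinθ=-0.217787, cosθ=0.975996
  F = (M+m)·ẍ + m·l·cosθ·θ̈ − m·l·sinθ·θ̇² = -8.494051 + 0.536178 − -0.013141 = -7.944731
step 3→4:
  ẍ = (ẋ'−ẋ)/dt = (-1.638060527−-1.629011982)/0.045999 = -0.196712
  θ̈ = (θ̇'−θ̇)/dt = (-0.526993370−-0.413682223)/0.045999 = -2.463339
  sinθ=-0.241621, cosθ=0.970371
  F = (M+m)·ẍ + m·l·cosθ·θ̈ − m·l·sinθ·θ̇² = -0.368993 + -0.508892 − -0.008803 = -0.869082
step 4→5:
  ẍ = (ẋ'−ẋ)/dt = (-1.784604544−-1.638060527)/0.045999 = -3.185809
  θ̈ = (θ̇'−θ̇)/dt = (-0.499686995−-0.526993370)/0.045999 = 0.593630
  sinθ=-0.260041, cosθ=0.965598
  F = (M+m)·ẍ + m·l·cosθ·θ̈ − m·l·sinθ·θ̇² = -5.975950 + 0.122033 − -0.015375 = -5.838542

F_0 = 7.362459 N
F_1 = -1.312028 N
F_2 = -7.944731 N
F_3 = -0.869082 N
F_4 = -5.838542 N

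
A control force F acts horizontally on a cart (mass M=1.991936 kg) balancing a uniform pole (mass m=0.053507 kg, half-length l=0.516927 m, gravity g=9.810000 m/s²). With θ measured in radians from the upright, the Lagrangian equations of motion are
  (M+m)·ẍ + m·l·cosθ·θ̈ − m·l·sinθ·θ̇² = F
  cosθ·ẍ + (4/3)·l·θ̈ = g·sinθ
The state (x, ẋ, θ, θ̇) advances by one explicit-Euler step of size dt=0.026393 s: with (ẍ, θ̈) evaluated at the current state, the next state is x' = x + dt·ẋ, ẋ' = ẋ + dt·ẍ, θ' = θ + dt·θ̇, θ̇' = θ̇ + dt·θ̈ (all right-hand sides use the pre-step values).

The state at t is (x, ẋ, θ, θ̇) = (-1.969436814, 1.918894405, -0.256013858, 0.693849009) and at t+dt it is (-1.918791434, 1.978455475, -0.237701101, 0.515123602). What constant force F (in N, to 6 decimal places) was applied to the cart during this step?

F = 4.438127 N

ẍ = (ẋ'−ẋ)/dt = (1.978455475−1.918894405)/0.026393 = 2.256700
θ̈ = (θ̇'−θ̇)/dt = (0.515123602−0.693849009)/0.026393 = -6.771697
sinθ=-0.253226, cosθ=0.967407
F = (M+m)·ẍ + m·l·cosθ·θ̈ − m·l·sinθ·θ̇² = 4.615950 + -0.181195 − -0.003372 = 4.438127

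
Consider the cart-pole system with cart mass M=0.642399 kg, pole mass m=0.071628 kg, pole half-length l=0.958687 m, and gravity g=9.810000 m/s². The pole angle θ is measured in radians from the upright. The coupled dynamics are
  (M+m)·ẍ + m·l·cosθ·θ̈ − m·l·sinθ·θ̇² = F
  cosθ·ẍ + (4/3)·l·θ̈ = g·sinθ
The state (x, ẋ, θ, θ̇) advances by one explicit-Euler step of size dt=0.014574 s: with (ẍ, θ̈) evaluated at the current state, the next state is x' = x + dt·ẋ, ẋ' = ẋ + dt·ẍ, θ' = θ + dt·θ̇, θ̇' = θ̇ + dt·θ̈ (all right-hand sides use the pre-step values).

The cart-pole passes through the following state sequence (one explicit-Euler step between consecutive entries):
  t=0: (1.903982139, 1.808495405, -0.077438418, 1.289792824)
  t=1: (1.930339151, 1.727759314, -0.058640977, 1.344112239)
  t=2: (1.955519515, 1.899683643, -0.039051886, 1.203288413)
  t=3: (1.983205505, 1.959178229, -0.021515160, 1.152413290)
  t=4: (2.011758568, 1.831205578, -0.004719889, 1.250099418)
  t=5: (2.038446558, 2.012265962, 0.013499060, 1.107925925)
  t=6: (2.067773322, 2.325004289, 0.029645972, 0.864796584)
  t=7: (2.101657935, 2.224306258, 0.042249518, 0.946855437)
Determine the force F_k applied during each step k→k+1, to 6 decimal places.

step 0→1:
  ẍ = (ẋ'−ẋ)/dt = (1.727759314−1.808495405)/0.014574 = -5.539735
  θ̈ = (θ̇'−θ̇)/dt = (1.344112239−1.289792824)/0.014574 = 3.727145
  sinθ=-0.077361, cosθ=0.997003
  F = (M+m)·ẍ + m·l·cosθ·θ̈ − m·l·sinθ·θ̇² = -3.955520 + 0.255172 − -0.008837 = -3.691511
step 1→2:
  ẍ = (ẋ'−ẋ)/dt = (1.899683643−1.727759314)/0.014574 = 11.796647
  θ̈ = (θ̇'−θ̇)/dt = (1.203288413−1.344112239)/0.014574 = -9.662675
  sinθ=-0.058607, cosθ=0.998281
  F = (M+m)·ẍ + m·l·cosθ·θ̈ − m·l·sinθ·θ̇² = 8.423124 + -0.662384 − -0.007271 = 7.768011
step 2→3:
  ẍ = (ẋ'−ẋ)/dt = (1.959178229−1.899683643)/0.014574 = 4.082241
  θ̈ = (θ̇'−θ̇)/dt = (1.152413290−1.203288413)/0.014574 = -3.490814
  sinθ=-0.039042, cosθ=0.999238
  F = (M+m)·ẍ + m·l·cosθ·θ̈ − m·l·sinθ·θ̇² = 2.914831 + -0.239527 − -0.003882 = 2.679185
step 3→4:
  ẍ = (ẋ'−ẋ)/dt = (1.831205578−1.959178229)/0.014574 = -8.780887
  θ̈ = (θ̇'−θ̇)/dt = (1.250099418−1.152413290)/0.014574 = 6.702767
  sinθ=-0.021514, cosθ=0.999769
  F = (M+m)·ẍ + m·l·cosθ·θ̈ − m·l·sinθ·θ̇² = -6.269791 + 0.460165 − -0.001962 = -5.807664
step 4→5:
  ẍ = (ẋ'−ẋ)/dt = (2.012265962−1.831205578)/0.014574 = 12.423520
  θ̈ = (θ̇'−θ̇)/dt = (1.107925925−1.250099418)/0.014574 = -9.755283
  sinθ=-0.004720, cosθ=0.999989
  F = (M+m)·ẍ + m·l·cosθ·θ̈ − m·l·sinθ·θ̇² = 8.870729 + -0.669876 − -0.000506 = 8.201359
step 5→6:
  ẍ = (ẋ'−ẋ)/dt = (2.325004289−2.012265962)/0.014574 = 21.458647
  θ̈ = (θ̇'−θ̇)/dt = (0.864796584−1.107925925)/0.014574 = -16.682403
  sinθ=0.013499, cosθ=0.999909
  F = (M+m)·ẍ + m·l·cosθ·θ̈ − m·l·sinθ·θ̇² = 15.322054 + -1.145457 − 0.001138 = 14.175459
step 6→7:
  ẍ = (ẋ'−ẋ)/dt = (2.224306258−2.325004289)/0.014574 = -6.909430
  θ̈ = (θ̇'−θ̇)/dt = (0.946855437−0.864796584)/0.014574 = 5.630496
  sinθ=0.029642, cosθ=0.999561
  F = (M+m)·ẍ + m·l·cosθ·θ̈ − m·l·sinθ·θ̇² = -4.933519 + 0.386470 − 0.001522 = -4.548572

F_0 = -3.691511 N
F_1 = 7.768011 N
F_2 = 2.679185 N
F_3 = -5.807664 N
F_4 = 8.201359 N
F_5 = 14.175459 N
F_6 = -4.548572 N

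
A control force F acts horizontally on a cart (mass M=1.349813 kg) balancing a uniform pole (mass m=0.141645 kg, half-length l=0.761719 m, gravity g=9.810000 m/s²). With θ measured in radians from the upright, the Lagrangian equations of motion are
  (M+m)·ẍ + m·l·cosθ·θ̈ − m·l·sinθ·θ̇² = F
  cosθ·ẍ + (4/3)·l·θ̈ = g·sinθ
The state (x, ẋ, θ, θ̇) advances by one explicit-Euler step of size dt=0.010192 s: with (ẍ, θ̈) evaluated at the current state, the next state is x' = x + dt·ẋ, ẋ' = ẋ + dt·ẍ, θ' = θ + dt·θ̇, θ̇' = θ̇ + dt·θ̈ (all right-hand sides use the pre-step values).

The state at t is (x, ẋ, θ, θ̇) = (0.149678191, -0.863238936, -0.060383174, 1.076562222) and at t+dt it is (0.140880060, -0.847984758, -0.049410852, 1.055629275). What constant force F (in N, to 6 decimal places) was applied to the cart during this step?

ẍ = (ẋ'−ẋ)/dt = (-0.847984758−-0.863238936)/0.010192 = 1.496681
θ̈ = (θ̇'−θ̇)/dt = (1.055629275−1.076562222)/0.010192 = -2.053861
sinθ=-0.060346, cosθ=0.998177
F = (M+m)·ẍ + m·l·cosθ·θ̈ − m·l·sinθ·θ̇² = 2.232238 + -0.221195 − -0.007546 = 2.018589

F = 2.018589 N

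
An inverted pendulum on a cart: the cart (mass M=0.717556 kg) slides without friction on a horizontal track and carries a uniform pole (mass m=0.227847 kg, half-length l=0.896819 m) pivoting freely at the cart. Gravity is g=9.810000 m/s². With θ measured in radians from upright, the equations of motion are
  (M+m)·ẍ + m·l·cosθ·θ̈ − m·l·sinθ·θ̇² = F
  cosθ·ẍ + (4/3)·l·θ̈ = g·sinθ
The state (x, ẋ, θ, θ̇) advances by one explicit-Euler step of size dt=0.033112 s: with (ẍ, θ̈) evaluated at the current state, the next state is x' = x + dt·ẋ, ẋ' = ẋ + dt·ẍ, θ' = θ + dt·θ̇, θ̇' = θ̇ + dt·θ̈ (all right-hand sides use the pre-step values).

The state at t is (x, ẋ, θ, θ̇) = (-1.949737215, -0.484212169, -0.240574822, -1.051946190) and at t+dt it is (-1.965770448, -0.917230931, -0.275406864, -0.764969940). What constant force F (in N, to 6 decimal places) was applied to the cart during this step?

ẍ = (ẋ'−ẋ)/dt = (-0.917230931−-0.484212169)/0.033112 = -13.077397
θ̈ = (θ̇'−θ̇)/dt = (-0.764969940−-1.051946190)/0.033112 = 8.666835
sinθ=-0.238261, cosθ=0.971201
F = (M+m)·ẍ + m·l·cosθ·θ̈ − m·l·sinθ·θ̇² = -12.363410 + 1.719958 − -0.053875 = -10.589577

F = -10.589577 N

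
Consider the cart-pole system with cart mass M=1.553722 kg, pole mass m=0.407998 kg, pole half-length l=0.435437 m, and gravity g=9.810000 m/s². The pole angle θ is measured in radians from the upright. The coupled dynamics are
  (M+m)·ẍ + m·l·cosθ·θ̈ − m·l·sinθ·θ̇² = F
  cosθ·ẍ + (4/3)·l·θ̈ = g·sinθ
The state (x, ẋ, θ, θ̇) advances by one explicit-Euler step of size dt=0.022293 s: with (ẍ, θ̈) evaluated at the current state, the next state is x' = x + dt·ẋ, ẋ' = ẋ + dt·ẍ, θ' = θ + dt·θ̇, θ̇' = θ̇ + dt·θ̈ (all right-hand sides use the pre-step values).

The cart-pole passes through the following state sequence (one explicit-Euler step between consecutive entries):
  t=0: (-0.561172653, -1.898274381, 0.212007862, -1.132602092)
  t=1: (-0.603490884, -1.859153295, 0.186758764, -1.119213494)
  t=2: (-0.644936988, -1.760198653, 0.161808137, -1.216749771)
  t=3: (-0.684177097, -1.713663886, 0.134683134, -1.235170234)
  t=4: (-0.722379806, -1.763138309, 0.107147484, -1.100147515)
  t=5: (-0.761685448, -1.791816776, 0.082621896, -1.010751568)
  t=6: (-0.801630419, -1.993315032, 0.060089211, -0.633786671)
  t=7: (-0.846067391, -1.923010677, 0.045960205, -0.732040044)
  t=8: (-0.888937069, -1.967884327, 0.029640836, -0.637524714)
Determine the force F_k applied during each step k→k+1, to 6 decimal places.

F_0 = 3.498896 N
F_1 = 7.902634 N
F_2 = 3.907674 N
F_3 = -3.323723 N
F_4 = -1.838289 N
F_5 = -14.752385 N
F_6 = 5.400708 N
F_7 = -3.200710 N

step 0→1:
  ẍ = (ẋ'−ẋ)/dt = (-1.859153295−-1.898274381)/0.022293 = 1.754860
  θ̈ = (θ̇'−θ̇)/dt = (-1.119213494−-1.132602092)/0.022293 = 0.600574
  sinθ=0.210423, cosθ=0.977610
  F = (M+m)·ẍ + m·l·cosθ·θ̈ − m·l·sinθ·θ̇² = 3.442543 + 0.104308 − 0.047955 = 3.498896
step 1→2:
  ẍ = (ẋ'−ẋ)/dt = (-1.760198653−-1.859153295)/0.022293 = 4.438821
  θ̈ = (θ̇'−θ̇)/dt = (-1.216749771−-1.119213494)/0.022293 = -4.375197
  sinθ=0.185675, cosθ=0.982611
  F = (M+m)·ẍ + m·l·cosθ·θ̈ − m·l·sinθ·θ̇² = 8.707724 + -0.763770 − 0.041320 = 7.902634
step 2→3:
  ẍ = (ẋ'−ẋ)/dt = (-1.713663886−-1.760198653)/0.022293 = 2.087416
  θ̈ = (θ̇'−θ̇)/dt = (-1.235170234−-1.216749771)/0.022293 = -0.826289
  sinθ=0.161103, cosθ=0.986938
  F = (M+m)·ẍ + m·l·cosθ·θ̈ − m·l·sinθ·θ̇² = 4.094926 + -0.144879 − 0.042373 = 3.907674
step 3→4:
  ẍ = (ẋ'−ẋ)/dt = (-1.763138309−-1.713663886)/0.022293 = -2.219281
  θ̈ = (θ̇'−θ̇)/dt = (-1.100147515−-1.235170234)/0.022293 = 6.056732
  sinθ=0.134276, cosθ=0.990944
  F = (M+m)·ẍ + m·l·cosθ·θ̈ − m·l·sinθ·θ̇² = -4.353607 + 1.066279 − 0.036395 = -3.323723
step 4→5:
  ẍ = (ẋ'−ẋ)/dt = (-1.791816776−-1.763138309)/0.022293 = -1.286434
  θ̈ = (θ̇'−θ̇)/dt = (-1.010751568−-1.100147515)/0.022293 = 4.010046
  sinθ=0.106943, cosθ=0.994265
  F = (M+m)·ẍ + m·l·cosθ·θ̈ − m·l·sinθ·θ̇² = -2.523623 + 0.708329 − 0.022995 = -1.838289
step 5→6:
  ẍ = (ẋ'−ẋ)/dt = (-1.993315032−-1.791816776)/0.022293 = -9.038633
  θ̈ = (θ̇'−θ̇)/dt = (-0.633786671−-1.010751568)/0.022293 = 16.909563
  sinθ=0.082528, cosθ=0.996589
  F = (M+m)·ẍ + m·l·cosθ·θ̈ − m·l·sinθ·θ̇² = -17.731268 + 2.993862 − 0.014979 = -14.752385
step 6→7:
  ẍ = (ẋ'−ẋ)/dt = (-1.923010677−-1.993315032)/0.022293 = 3.153652
  θ̈ = (θ̇'−θ̇)/dt = (-0.732040044−-0.633786671)/0.022293 = -4.407364
  sinθ=0.060053, cosθ=0.998195
  F = (M+m)·ẍ + m·l·cosθ·θ̈ − m·l·sinθ·θ̇² = 6.186581 + -0.781588 − 0.004286 = 5.400708
step 7→8:
  ẍ = (ẋ'−ẋ)/dt = (-1.967884327−-1.923010677)/0.022293 = -2.012903
  θ̈ = (θ̇'−θ̇)/dt = (-0.637524714−-0.732040044)/0.022293 = 4.239686
  sinθ=0.045944, cosθ=0.998944
  F = (M+m)·ẍ + m·l·cosθ·θ̈ − m·l·sinθ·θ̇² = -3.948752 + 0.752416 − 0.004374 = -3.200710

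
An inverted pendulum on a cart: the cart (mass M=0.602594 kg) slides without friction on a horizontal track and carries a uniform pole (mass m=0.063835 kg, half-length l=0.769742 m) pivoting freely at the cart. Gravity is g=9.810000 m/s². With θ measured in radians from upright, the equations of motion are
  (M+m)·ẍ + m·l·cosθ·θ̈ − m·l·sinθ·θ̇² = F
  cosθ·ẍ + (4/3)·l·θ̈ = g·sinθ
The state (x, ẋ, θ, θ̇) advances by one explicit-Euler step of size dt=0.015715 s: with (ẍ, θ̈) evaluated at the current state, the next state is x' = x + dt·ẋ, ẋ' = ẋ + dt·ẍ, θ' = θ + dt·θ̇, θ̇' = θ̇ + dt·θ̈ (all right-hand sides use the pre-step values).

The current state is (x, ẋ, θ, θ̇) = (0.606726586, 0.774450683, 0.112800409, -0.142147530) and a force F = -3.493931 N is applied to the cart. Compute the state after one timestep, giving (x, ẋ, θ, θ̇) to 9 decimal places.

(0.618897078, 0.684440118, 0.110566561, -0.038095017)

sinθ=0.112561350, cosθ=0.993644777
temp = (F + m·l·θ̇²·sinθ)/(M+m) = (-3.493931 + 0.000111756)/0.666429 = -5.242597852
θ̈ = (g·sinθ − cosθ·temp)/(l·(4/3 − m·cos²θ/(M+m))) = 6.621222599
ẍ = temp − m·l·θ̈·cosθ/(M+m) = -5.727684702
Euler: x'=0.606726586+0.015715·0.774450683=0.618897078, ẋ'=0.774450683+0.015715·-5.727684702=0.684440118
       θ'=0.112800409+0.015715·-0.142147530=0.110566561, θ̇'=-0.142147530+0.015715·6.621222599=-0.038095017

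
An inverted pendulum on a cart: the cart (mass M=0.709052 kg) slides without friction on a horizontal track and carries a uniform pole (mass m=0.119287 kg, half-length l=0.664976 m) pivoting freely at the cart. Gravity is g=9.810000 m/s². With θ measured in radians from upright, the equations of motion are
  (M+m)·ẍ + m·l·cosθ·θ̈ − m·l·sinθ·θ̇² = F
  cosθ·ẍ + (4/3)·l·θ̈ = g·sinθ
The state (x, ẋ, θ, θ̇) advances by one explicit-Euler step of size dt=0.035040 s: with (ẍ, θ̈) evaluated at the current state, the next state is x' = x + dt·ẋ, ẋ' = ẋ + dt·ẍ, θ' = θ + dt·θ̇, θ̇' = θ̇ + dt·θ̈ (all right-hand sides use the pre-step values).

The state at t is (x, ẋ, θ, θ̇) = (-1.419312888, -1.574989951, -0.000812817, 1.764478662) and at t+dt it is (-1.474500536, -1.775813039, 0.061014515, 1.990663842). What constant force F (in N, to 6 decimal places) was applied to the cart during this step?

ẍ = (ẋ'−ẋ)/dt = (-1.775813039−-1.574989951)/0.035040 = -5.731252
θ̈ = (θ̇'−θ̇)/dt = (1.990663842−1.764478662)/0.035040 = 6.455057
sinθ=-0.000813, cosθ=1.000000
F = (M+m)·ẍ + m·l·cosθ·θ̈ − m·l·sinθ·θ̇² = -4.747420 + 0.512034 − -0.000201 = -4.235185

F = -4.235185 N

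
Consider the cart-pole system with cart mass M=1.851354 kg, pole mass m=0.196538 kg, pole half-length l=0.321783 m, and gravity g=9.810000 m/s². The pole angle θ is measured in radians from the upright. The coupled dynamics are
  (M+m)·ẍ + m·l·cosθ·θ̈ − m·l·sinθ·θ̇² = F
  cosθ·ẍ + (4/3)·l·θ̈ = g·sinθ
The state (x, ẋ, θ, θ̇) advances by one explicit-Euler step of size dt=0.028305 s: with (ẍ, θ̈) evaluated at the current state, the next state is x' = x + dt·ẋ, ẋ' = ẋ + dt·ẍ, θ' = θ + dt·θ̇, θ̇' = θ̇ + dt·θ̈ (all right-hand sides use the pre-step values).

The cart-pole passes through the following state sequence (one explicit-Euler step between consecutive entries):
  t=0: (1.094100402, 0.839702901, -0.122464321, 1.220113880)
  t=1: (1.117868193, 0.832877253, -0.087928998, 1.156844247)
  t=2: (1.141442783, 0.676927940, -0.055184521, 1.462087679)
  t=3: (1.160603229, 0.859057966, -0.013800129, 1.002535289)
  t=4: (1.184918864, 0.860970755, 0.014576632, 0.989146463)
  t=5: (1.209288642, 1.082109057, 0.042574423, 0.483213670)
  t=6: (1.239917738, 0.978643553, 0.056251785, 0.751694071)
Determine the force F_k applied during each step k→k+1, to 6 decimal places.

F_0 = -0.622647 N
F_1 = -10.596261 N
F_2 = 12.159500 N
F_3 = 0.109357 N
F_4 = 14.868353 N
F_5 = -6.887121 N

step 0→1:
  ẍ = (ẋ'−ẋ)/dt = (0.832877253−0.839702901)/0.028305 = -0.241146
  θ̈ = (θ̇'−θ̇)/dt = (1.156844247−1.220113880)/0.028305 = -2.235281
  sinθ=-0.122158, cosθ=0.992511
  F = (M+m)·ẍ + m·l·cosθ·θ̈ − m·l·sinθ·θ̇² = -0.493842 + -0.140306 − -0.011501 = -0.622647
step 1→2:
  ẍ = (ẋ'−ẋ)/dt = (0.676927940−0.832877253)/0.028305 = -5.509603
  θ̈ = (θ̇'−θ̇)/dt = (1.462087679−1.156844247)/0.028305 = 10.784082
  sinθ=-0.087816, cosθ=0.996137
  F = (M+m)·ẍ + m·l·cosθ·θ̈ − m·l·sinθ·θ̇² = -11.283072 + 0.679378 − -0.007432 = -10.596261
step 2→3:
  ẍ = (ẋ'−ẋ)/dt = (0.859057966−0.676927940)/0.028305 = 6.434553
  θ̈ = (θ̇'−θ̇)/dt = (1.002535289−1.462087679)/0.028305 = -16.235732
  sinθ=-0.055157, cosθ=0.998478
  F = (M+m)·ẍ + m·l·cosθ·θ̈ − m·l·sinθ·θ̇² = 13.177270 + -1.025227 − -0.007457 = 12.159500
step 3→4:
  ẍ = (ẋ'−ẋ)/dt = (0.860970755−0.859057966)/0.028305 = 0.067578
  θ̈ = (θ̇'−θ̇)/dt = (0.989146463−1.002535289)/0.028305 = -0.473020
  sinθ=-0.013800, cosθ=0.999905
  F = (M+m)·ẍ + m·l·cosθ·θ̈ − m·l·sinθ·θ̇² = 0.138392 + -0.029912 − -0.000877 = 0.109357
step 4→5:
  ẍ = (ẋ'−ẋ)/dt = (1.082109057−0.860970755)/0.028305 = 7.812694
  θ̈ = (θ̇'−θ̇)/dt = (0.483213670−0.989146463)/0.028305 = -17.874326
  sinθ=0.014576, cosθ=0.999894
  F = (M+m)·ẍ + m·l·cosθ·θ̈ − m·l·sinθ·θ̇² = 15.999553 + -1.130299 − 0.000902 = 14.868353
step 5→6:
  ẍ = (ẋ'−ẋ)/dt = (0.978643553−1.082109057)/0.028305 = -3.655379
  θ̈ = (θ̇'−θ̇)/dt = (0.751694071−0.483213670)/0.028305 = 9.485264
  sinθ=0.042562, cosθ=0.999094
  F = (M+m)·ẍ + m·l·cosθ·θ̈ − m·l·sinθ·θ̇² = -7.485822 + 0.599329 − 0.000629 = -6.887121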